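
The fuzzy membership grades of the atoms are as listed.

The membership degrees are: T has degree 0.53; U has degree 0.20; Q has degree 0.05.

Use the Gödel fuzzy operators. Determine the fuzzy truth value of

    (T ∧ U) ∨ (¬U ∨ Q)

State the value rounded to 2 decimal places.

T ∧ U = min(a, b) on (0.53, 0.20) = 0.20
¬U = 1 − 0.20 = 0.80
¬U ∨ Q = max(a, b) on (0.80, 0.05) = 0.80
(T ∧ U) ∨ (¬U ∨ Q) = max(a, b) on (0.20, 0.80) = 0.80

0.80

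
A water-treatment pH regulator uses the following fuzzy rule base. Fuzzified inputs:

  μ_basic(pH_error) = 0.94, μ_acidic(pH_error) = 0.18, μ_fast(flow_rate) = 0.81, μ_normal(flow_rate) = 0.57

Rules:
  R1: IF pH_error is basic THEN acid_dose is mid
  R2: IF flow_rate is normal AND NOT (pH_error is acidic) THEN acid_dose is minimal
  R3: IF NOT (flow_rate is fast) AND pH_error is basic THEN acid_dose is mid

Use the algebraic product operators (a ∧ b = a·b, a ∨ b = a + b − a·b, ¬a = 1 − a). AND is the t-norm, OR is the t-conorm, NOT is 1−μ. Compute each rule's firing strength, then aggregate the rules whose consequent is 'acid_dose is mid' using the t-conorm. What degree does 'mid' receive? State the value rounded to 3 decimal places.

0.951

R1: basic=0.94 → w = 0.9400
R2: normal=0.57, ¬acidic=1−0.18=0.82; AND[a·b] → w = 0.4674
R3: ¬fast=1−0.81=0.19, basic=0.94; AND[a·b] → w = 0.1786
Rules with consequent 'mid': {R1, R3} → strengths 0.9400, 0.1786
Aggregate via t-conorm [a + b − a·b]: 0.9507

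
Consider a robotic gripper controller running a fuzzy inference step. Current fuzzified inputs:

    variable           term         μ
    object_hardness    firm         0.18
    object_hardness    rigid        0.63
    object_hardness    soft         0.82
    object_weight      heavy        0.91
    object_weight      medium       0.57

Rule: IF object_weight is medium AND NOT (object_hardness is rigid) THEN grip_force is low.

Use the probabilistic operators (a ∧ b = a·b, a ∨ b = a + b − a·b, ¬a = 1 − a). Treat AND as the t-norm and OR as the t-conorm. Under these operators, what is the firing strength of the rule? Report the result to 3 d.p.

0.211

firing strength: medium=0.57, ¬rigid=1−0.63=0.37; AND[a·b] → w = 0.2109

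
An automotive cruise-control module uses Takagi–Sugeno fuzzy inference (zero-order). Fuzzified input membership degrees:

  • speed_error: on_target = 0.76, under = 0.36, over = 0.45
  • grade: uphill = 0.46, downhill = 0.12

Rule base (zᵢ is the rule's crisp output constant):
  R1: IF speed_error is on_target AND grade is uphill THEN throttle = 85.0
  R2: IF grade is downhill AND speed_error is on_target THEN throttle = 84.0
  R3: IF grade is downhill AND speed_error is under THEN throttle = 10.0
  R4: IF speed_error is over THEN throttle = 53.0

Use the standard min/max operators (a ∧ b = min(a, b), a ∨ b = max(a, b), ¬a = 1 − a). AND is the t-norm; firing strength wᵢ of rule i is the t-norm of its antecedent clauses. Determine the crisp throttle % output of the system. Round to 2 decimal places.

64.55

R1 (z=85.0): on_target=0.76, uphill=0.46; AND[min(a, b)] → w = 0.46
R2 (z=84.0): downhill=0.12, on_target=0.76; AND[min(a, b)] → w = 0.12
R3 (z=10.0): downhill=0.12, under=0.36; AND[min(a, b)] → w = 0.12
R4 (z=53.0): over=0.45 → w = 0.45
Weighted average = (0.46·85.0 + 0.12·84.0 + 0.12·10.0 + 0.45·53.0) / (0.46 + 0.12 + 0.12 + 0.45)
  = 74.2300 / 1.1500 = 64.55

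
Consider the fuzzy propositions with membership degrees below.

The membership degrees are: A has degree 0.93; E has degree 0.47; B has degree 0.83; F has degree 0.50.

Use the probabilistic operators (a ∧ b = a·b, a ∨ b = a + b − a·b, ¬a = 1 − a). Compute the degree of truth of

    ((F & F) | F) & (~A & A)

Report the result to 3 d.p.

0.041

F & F = a·b on (0.5000, 0.5000) = 0.2500
(F & F) | F = a + b − a·b on (0.2500, 0.5000) = 0.6250
~A = 1 − 0.9300 = 0.0700
~A & A = a·b on (0.0700, 0.9300) = 0.0651
((F & F) | F) & (~A & A) = a·b on (0.6250, 0.0651) = 0.0407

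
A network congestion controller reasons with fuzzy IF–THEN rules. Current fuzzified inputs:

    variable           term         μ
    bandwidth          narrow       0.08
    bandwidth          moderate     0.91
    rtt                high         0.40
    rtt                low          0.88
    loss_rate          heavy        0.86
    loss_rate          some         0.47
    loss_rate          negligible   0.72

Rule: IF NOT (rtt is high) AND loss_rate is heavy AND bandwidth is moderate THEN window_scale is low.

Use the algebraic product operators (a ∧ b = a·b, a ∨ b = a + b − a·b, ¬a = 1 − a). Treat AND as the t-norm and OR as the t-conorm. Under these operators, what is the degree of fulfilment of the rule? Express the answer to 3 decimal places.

firing strength: ¬high=1−0.40=0.60, heavy=0.86, moderate=0.91; AND[a·b] → w = 0.4696

0.470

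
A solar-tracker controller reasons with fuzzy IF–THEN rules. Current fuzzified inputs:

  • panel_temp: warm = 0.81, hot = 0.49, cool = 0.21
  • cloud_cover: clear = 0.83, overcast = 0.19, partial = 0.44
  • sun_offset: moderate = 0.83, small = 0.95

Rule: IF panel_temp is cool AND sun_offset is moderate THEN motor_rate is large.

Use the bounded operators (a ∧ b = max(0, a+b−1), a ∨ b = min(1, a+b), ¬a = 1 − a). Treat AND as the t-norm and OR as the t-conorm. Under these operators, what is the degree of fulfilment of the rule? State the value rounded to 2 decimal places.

0.04

firing strength: cool=0.21, moderate=0.83; AND[max(0, a+b−1)] → w = 0.04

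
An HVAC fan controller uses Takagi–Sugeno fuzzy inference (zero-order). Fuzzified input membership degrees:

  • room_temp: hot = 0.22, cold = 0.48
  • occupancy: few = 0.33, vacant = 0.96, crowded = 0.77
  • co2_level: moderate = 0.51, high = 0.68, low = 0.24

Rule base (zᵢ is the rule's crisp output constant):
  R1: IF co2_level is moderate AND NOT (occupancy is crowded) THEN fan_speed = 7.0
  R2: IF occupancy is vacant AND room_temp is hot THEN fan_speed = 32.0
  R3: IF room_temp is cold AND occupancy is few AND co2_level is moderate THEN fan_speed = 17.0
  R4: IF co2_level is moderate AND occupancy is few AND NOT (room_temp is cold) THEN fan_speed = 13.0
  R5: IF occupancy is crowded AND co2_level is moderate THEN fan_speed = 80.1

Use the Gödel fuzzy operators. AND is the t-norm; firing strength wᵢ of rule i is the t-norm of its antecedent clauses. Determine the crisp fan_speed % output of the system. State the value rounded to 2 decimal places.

R1 (z=7.0): moderate=0.51, ¬crowded=1−0.77=0.23; AND[min(a, b)] → w = 0.23
R2 (z=32.0): vacant=0.96, hot=0.22; AND[min(a, b)] → w = 0.22
R3 (z=17.0): cold=0.48, few=0.33, moderate=0.51; AND[min(a, b)] → w = 0.33
R4 (z=13.0): moderate=0.51, few=0.33, ¬cold=1−0.48=0.52; AND[min(a, b)] → w = 0.33
R5 (z=80.1): crowded=0.77, moderate=0.51; AND[min(a, b)] → w = 0.51
Weighted average = (0.23·7.0 + 0.22·32.0 + 0.33·17.0 + 0.33·13.0 + 0.51·80.1) / (0.23 + 0.22 + 0.33 + 0.33 + 0.51)
  = 59.4010 / 1.6200 = 36.67

36.67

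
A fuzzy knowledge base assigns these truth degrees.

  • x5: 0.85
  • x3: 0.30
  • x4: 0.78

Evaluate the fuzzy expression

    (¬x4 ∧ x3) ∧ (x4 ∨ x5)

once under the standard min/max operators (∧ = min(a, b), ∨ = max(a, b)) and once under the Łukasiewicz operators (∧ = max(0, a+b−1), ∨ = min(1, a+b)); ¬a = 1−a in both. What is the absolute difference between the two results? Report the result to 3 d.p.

0.220

Under standard min/max:
  ¬x4 = 1 − 0.78 = 0.22
  ¬x4 ∧ x3 = min(a, b) on (0.22, 0.30) = 0.22
  x4 ∨ x5 = max(a, b) on (0.78, 0.85) = 0.85
  (¬x4 ∧ x3) ∧ (x4 ∨ x5) = min(a, b) on (0.22, 0.85) = 0.22
  → value = 0.2200
Under Łukasiewicz:
  ¬x4 = 1 − 0.78 = 0.22
  ¬x4 ∧ x3 = max(0, a+b−1) on (0.22, 0.30) = 0.00
  x4 ∨ x5 = min(1, a+b) on (0.78, 0.85) = 1.00
  (¬x4 ∧ x3) ∧ (x4 ∨ x5) = max(0, a+b−1) on (0.00, 1.00) = 0.00
  → value = 0.0000
|0.2200 − 0.0000| = 0.220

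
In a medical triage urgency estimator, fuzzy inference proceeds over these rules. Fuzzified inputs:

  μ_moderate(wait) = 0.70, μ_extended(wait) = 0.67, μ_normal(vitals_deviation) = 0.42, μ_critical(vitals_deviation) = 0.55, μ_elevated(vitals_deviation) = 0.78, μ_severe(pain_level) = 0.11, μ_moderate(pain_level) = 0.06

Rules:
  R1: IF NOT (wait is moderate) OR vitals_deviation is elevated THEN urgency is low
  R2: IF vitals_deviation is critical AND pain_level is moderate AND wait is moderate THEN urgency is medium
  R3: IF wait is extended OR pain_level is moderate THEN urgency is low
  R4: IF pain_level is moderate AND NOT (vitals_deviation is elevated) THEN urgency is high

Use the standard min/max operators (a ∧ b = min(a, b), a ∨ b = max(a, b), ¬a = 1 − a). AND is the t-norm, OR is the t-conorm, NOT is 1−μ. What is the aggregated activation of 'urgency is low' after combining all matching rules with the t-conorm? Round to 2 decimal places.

R1: ¬moderate=1−0.70=0.30, elevated=0.78; OR[max(a, b)] → w = 0.78
R2: critical=0.55, moderate=0.06, moderate=0.70; AND[min(a, b)] → w = 0.06
R3: extended=0.67, moderate=0.06; OR[max(a, b)] → w = 0.67
R4: moderate=0.06, ¬elevated=1−0.78=0.22; AND[min(a, b)] → w = 0.06
Rules with consequent 'low': {R1, R3} → strengths 0.78, 0.67
Aggregate via t-conorm [max(a, b)]: 0.78

0.78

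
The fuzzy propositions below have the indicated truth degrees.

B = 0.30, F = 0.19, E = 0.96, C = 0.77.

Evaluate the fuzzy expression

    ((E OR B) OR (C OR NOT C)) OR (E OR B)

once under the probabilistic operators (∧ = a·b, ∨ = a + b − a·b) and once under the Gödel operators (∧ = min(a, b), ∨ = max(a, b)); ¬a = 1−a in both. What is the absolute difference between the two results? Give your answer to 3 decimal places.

Under probabilistic:
  E OR B = a + b − a·b on (0.9600, 0.3000) = 0.9720
  NOT C = 1 − 0.7700 = 0.2300
  C OR NOT C = a + b − a·b on (0.7700, 0.2300) = 0.8229
  (E OR B) OR (C OR NOT C) = a + b − a·b on (0.9720, 0.8229) = 0.9950
  E OR B = a + b − a·b on (0.9600, 0.3000) = 0.9720
  ((E OR B) OR (C OR NOT C)) OR (E OR B) = a + b − a·b on (0.9950, 0.9720) = 0.9999
  → value = 0.9999
Under Gödel:
  E OR B = max(a, b) on (0.96, 0.30) = 0.96
  NOT C = 1 − 0.77 = 0.23
  C OR NOT C = max(a, b) on (0.77, 0.23) = 0.77
  (E OR B) OR (C OR NOT C) = max(a, b) on (0.96, 0.77) = 0.96
  E OR B = max(a, b) on (0.96, 0.30) = 0.96
  ((E OR B) OR (C OR NOT C)) OR (E OR B) = max(a, b) on (0.96, 0.96) = 0.96
  → value = 0.9600
|0.9999 − 0.9600| = 0.040

0.040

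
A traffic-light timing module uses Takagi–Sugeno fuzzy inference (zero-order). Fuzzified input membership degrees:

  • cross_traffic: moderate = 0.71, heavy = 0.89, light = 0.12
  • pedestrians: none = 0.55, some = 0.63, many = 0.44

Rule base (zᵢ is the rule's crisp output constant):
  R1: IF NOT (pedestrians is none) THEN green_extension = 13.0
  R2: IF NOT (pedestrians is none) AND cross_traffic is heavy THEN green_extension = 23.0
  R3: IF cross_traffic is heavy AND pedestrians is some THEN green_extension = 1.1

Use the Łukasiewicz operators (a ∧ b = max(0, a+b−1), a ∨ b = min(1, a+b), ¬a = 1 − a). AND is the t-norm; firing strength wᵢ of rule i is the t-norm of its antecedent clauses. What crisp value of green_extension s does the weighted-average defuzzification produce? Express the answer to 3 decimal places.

R1 (z=13.0): ¬none=1−0.55=0.45 → w = 0.45
R2 (z=23.0): ¬none=1−0.55=0.45, heavy=0.89; AND[max(0, a+b−1)] → w = 0.34
R3 (z=1.1): heavy=0.89, some=0.63; AND[max(0, a+b−1)] → w = 0.52
Weighted average = (0.45·13.0 + 0.34·23.0 + 0.52·1.1) / (0.45 + 0.34 + 0.52)
  = 14.2420 / 1.3100 = 10.872

10.872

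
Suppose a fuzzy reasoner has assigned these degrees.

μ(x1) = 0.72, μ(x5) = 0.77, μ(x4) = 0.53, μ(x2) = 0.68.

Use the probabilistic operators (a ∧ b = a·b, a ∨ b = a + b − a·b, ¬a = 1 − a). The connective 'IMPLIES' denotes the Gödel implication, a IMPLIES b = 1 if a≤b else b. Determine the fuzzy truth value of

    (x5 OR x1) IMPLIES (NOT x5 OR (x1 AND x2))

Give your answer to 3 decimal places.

x5 OR x1 = a + b − a·b on (0.7700, 0.7200) = 0.9356
NOT x5 = 1 − 0.7700 = 0.2300
x1 AND x2 = a·b on (0.7200, 0.6800) = 0.4896
NOT x5 OR (x1 AND x2) = a + b − a·b on (0.2300, 0.4896) = 0.6070
(x5 OR x1) IMPLIES (NOT x5 OR (x1 AND x2))  [Gödel: 1 if a≤b else b] with a=0.9356, b=0.6070 → 0.6070

0.607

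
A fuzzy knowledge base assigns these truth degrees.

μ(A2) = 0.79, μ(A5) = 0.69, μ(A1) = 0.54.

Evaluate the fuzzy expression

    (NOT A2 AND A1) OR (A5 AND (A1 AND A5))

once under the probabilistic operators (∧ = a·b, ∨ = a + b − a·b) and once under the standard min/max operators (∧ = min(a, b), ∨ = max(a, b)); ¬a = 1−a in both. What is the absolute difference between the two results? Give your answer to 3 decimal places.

0.199

Under probabilistic:
  NOT A2 = 1 − 0.7900 = 0.2100
  NOT A2 AND A1 = a·b on (0.2100, 0.5400) = 0.1134
  A1 AND A5 = a·b on (0.5400, 0.6900) = 0.3726
  A5 AND (A1 AND A5) = a·b on (0.6900, 0.3726) = 0.2571
  (NOT A2 AND A1) OR (A5 AND (A1 AND A5)) = a + b − a·b on (0.1134, 0.2571) = 0.3413
  → value = 0.3413
Under standard min/max:
  NOT A2 = 1 − 0.79 = 0.21
  NOT A2 AND A1 = min(a, b) on (0.21, 0.54) = 0.21
  A1 AND A5 = min(a, b) on (0.54, 0.69) = 0.54
  A5 AND (A1 AND A5) = min(a, b) on (0.69, 0.54) = 0.54
  (NOT A2 AND A1) OR (A5 AND (A1 AND A5)) = max(a, b) on (0.21, 0.54) = 0.54
  → value = 0.5400
|0.3413 − 0.5400| = 0.199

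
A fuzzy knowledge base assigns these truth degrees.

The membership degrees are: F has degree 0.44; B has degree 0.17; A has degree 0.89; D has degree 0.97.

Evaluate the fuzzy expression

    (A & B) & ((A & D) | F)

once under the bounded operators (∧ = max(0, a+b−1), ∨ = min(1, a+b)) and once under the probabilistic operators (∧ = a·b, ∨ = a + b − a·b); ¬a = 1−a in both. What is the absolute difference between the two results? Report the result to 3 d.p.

0.080

Under bounded:
  A & B = max(0, a+b−1) on (0.89, 0.17) = 0.06
  A & D = max(0, a+b−1) on (0.89, 0.97) = 0.86
  (A & D) | F = min(1, a+b) on (0.86, 0.44) = 1.00
  (A & B) & ((A & D) | F) = max(0, a+b−1) on (0.06, 1.00) = 0.06
  → value = 0.0600
Under probabilistic:
  A & B = a·b on (0.8900, 0.1700) = 0.1513
  A & D = a·b on (0.8900, 0.9700) = 0.8633
  (A & D) | F = a + b − a·b on (0.8633, 0.4400) = 0.9234
  (A & B) & ((A & D) | F) = a·b on (0.1513, 0.9234) = 0.1397
  → value = 0.1397
|0.0600 − 0.1397| = 0.080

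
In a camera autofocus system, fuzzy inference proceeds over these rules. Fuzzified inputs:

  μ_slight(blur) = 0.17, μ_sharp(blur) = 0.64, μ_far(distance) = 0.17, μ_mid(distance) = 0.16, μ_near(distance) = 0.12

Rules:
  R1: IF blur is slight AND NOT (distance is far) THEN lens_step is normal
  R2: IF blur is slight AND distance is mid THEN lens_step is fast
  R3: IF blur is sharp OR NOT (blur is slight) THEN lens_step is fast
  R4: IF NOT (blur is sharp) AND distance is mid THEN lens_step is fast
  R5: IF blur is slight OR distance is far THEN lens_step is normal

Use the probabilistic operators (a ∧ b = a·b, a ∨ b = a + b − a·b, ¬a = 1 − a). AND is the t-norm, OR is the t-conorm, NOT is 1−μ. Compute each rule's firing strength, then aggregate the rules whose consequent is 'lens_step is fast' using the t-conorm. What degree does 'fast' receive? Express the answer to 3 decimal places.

0.944

R1: slight=0.17, ¬far=1−0.17=0.83; AND[a·b] → w = 0.1411
R2: slight=0.17, mid=0.16; AND[a·b] → w = 0.0272
R3: sharp=0.64, ¬slight=1−0.17=0.83; OR[a + b − a·b] → w = 0.9388
R4: ¬sharp=1−0.64=0.36, mid=0.16; AND[a·b] → w = 0.0576
R5: slight=0.17, far=0.17; OR[a + b − a·b] → w = 0.3111
Rules with consequent 'fast': {R2, R3, R4} → strengths 0.0272, 0.9388, 0.0576
Aggregate via t-conorm [a + b − a·b]: 0.9439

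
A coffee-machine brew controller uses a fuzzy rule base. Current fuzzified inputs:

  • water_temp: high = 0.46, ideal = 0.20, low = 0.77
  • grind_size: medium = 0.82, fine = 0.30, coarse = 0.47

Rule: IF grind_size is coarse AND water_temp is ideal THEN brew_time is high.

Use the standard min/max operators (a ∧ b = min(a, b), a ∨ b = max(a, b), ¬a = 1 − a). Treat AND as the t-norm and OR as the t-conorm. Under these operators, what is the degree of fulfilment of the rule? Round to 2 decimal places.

firing strength: coarse=0.47, ideal=0.20; AND[min(a, b)] → w = 0.20

0.20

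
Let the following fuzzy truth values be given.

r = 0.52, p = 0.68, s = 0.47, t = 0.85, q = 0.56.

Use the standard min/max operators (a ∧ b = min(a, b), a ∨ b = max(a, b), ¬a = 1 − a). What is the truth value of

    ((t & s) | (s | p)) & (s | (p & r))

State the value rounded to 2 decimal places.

0.52

t & s = min(a, b) on (0.85, 0.47) = 0.47
s | p = max(a, b) on (0.47, 0.68) = 0.68
(t & s) | (s | p) = max(a, b) on (0.47, 0.68) = 0.68
p & r = min(a, b) on (0.68, 0.52) = 0.52
s | (p & r) = max(a, b) on (0.47, 0.52) = 0.52
((t & s) | (s | p)) & (s | (p & r)) = min(a, b) on (0.68, 0.52) = 0.52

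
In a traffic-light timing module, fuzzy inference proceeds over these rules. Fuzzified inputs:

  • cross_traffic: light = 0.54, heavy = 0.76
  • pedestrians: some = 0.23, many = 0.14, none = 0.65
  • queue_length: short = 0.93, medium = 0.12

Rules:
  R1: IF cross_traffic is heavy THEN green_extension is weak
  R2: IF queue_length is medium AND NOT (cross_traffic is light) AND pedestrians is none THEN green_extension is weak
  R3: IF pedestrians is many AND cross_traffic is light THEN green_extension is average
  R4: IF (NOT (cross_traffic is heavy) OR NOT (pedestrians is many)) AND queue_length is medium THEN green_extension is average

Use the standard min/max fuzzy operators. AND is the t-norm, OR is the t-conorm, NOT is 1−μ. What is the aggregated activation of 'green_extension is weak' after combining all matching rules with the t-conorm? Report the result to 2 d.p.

R1: heavy=0.76 → w = 0.76
R2: medium=0.12, ¬light=1−0.54=0.46, none=0.65; AND[min(a, b)] → w = 0.12
R3: many=0.14, light=0.54; AND[min(a, b)] → w = 0.14
R4: (¬heavy=1−0.76=0.24 OR ¬many=1−0.14=0.86) = 0.86; AND[min(a, b)] with medium=0.12 → w = 0.12
Rules with consequent 'weak': {R1, R2} → strengths 0.76, 0.12
Aggregate via t-conorm [max(a, b)]: 0.76

0.76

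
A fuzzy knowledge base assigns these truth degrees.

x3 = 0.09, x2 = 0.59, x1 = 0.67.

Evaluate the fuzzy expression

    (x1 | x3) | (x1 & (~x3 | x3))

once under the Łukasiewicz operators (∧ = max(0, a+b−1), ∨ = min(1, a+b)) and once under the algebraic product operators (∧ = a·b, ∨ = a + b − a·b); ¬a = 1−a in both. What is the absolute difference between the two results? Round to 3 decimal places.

0.116

Under Łukasiewicz:
  x1 | x3 = min(1, a+b) on (0.67, 0.09) = 0.76
  ~x3 = 1 − 0.09 = 0.91
  ~x3 | x3 = min(1, a+b) on (0.91, 0.09) = 1.00
  x1 & (~x3 | x3) = max(0, a+b−1) on (0.67, 1.00) = 0.67
  (x1 | x3) | (x1 & (~x3 | x3)) = min(1, a+b) on (0.76, 0.67) = 1.00
  → value = 1.0000
Under algebraic product:
  x1 | x3 = a + b − a·b on (0.6700, 0.0900) = 0.6997
  ~x3 = 1 − 0.0900 = 0.9100
  ~x3 | x3 = a + b − a·b on (0.9100, 0.0900) = 0.9181
  x1 & (~x3 | x3) = a·b on (0.6700, 0.9181) = 0.6151
  (x1 | x3) | (x1 & (~x3 | x3)) = a + b − a·b on (0.6997, 0.6151) = 0.8844
  → value = 0.8844
|1.0000 − 0.8844| = 0.116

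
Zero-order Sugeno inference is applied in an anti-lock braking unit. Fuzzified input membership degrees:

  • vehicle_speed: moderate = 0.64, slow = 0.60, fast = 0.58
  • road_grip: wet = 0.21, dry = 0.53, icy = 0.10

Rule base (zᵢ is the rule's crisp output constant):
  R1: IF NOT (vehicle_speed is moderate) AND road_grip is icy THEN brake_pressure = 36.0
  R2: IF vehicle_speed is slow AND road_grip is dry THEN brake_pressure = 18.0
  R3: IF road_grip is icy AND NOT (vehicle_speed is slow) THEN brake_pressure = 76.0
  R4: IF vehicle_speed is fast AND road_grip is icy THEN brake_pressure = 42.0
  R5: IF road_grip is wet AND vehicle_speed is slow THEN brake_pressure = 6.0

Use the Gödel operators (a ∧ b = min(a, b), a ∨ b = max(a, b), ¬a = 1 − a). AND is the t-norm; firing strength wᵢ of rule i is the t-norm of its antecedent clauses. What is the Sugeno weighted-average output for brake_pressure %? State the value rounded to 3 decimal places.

25.192

R1 (z=36.0): ¬moderate=1−0.64=0.36, icy=0.10; AND[min(a, b)] → w = 0.10
R2 (z=18.0): slow=0.60, dry=0.53; AND[min(a, b)] → w = 0.53
R3 (z=76.0): icy=0.10, ¬slow=1−0.60=0.40; AND[min(a, b)] → w = 0.10
R4 (z=42.0): fast=0.58, icy=0.10; AND[min(a, b)] → w = 0.10
R5 (z=6.0): wet=0.21, slow=0.60; AND[min(a, b)] → w = 0.21
Weighted average = (0.10·36.0 + 0.53·18.0 + 0.10·76.0 + 0.10·42.0 + 0.21·6.0) / (0.10 + 0.53 + 0.10 + 0.10 + 0.21)
  = 26.2000 / 1.0400 = 25.192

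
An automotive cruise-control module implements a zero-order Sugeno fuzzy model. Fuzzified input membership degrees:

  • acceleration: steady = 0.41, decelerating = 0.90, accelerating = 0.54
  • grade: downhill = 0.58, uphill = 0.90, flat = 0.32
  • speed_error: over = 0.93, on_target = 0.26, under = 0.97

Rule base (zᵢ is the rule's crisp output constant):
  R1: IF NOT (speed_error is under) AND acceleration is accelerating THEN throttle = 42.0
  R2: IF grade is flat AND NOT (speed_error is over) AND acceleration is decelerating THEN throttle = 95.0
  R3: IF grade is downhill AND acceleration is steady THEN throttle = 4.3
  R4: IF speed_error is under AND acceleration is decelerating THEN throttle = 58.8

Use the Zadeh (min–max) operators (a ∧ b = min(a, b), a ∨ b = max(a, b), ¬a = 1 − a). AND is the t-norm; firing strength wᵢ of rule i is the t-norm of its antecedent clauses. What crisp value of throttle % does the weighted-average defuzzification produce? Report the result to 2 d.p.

R1 (z=42.0): ¬under=1−0.97=0.03, accelerating=0.54; AND[min(a, b)] → w = 0.03
R2 (z=95.0): flat=0.32, ¬over=1−0.93=0.07, decelerating=0.90; AND[min(a, b)] → w = 0.07
R3 (z=4.3): downhill=0.58, steady=0.41; AND[min(a, b)] → w = 0.41
R4 (z=58.8): under=0.97, decelerating=0.90; AND[min(a, b)] → w = 0.90
Weighted average = (0.03·42.0 + 0.07·95.0 + 0.41·4.3 + 0.90·58.8) / (0.03 + 0.07 + 0.41 + 0.90)
  = 62.5930 / 1.4100 = 44.39

44.39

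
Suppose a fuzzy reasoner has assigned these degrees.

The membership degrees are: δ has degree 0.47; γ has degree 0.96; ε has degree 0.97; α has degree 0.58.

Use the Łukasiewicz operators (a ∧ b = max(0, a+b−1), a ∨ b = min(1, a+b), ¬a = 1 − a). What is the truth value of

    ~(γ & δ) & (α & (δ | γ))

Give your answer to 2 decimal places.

γ & δ = max(0, a+b−1) on (0.96, 0.47) = 0.43
~(γ & δ) = 1 − 0.43 = 0.57
δ | γ = min(1, a+b) on (0.47, 0.96) = 1.00
α & (δ | γ) = max(0, a+b−1) on (0.58, 1.00) = 0.58
~(γ & δ) & (α & (δ | γ)) = max(0, a+b−1) on (0.57, 0.58) = 0.15

0.15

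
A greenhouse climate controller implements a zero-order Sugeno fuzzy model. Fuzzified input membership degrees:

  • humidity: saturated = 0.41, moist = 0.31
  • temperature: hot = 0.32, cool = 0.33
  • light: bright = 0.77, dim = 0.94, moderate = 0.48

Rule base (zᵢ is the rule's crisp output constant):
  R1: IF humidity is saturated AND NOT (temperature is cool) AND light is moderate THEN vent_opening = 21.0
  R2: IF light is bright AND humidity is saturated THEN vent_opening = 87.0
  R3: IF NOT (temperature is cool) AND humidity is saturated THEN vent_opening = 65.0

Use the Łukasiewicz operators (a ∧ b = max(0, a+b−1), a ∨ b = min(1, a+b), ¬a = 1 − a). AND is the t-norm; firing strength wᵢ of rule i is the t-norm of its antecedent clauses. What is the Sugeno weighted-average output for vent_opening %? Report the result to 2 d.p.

R1 (z=21.0): saturated=0.41, ¬cool=1−0.33=0.67, moderate=0.48; AND[max(0, a+b−1)] → w = 0.00
R2 (z=87.0): bright=0.77, saturated=0.41; AND[max(0, a+b−1)] → w = 0.18
R3 (z=65.0): ¬cool=1−0.33=0.67, saturated=0.41; AND[max(0, a+b−1)] → w = 0.08
Weighted average = (0.00·21.0 + 0.18·87.0 + 0.08·65.0) / (0.00 + 0.18 + 0.08)
  = 20.8600 / 0.2600 = 80.23

80.23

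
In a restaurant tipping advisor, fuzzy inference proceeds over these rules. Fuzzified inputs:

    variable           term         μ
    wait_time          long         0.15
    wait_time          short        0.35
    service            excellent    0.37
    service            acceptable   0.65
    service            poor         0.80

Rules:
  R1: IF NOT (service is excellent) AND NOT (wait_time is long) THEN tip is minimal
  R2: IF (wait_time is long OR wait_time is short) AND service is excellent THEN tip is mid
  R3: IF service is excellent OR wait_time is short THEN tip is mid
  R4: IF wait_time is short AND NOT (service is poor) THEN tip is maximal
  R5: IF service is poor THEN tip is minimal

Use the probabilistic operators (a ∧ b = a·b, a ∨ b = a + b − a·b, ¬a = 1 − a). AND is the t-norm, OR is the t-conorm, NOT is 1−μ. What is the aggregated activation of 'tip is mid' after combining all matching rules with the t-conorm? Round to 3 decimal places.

0.658

R1: ¬excellent=1−0.37=0.63, ¬long=1−0.15=0.85; AND[a·b] → w = 0.5355
R2: (long=0.15 OR short=0.35) = 0.4475; AND[a·b] with excellent=0.37 → w = 0.1656
R3: excellent=0.37, short=0.35; OR[a + b − a·b] → w = 0.5905
R4: short=0.35, ¬poor=1−0.80=0.20; AND[a·b] → w = 0.0700
R5: poor=0.80 → w = 0.8000
Rules with consequent 'mid': {R2, R3} → strengths 0.1656, 0.5905
Aggregate via t-conorm [a + b − a·b]: 0.6583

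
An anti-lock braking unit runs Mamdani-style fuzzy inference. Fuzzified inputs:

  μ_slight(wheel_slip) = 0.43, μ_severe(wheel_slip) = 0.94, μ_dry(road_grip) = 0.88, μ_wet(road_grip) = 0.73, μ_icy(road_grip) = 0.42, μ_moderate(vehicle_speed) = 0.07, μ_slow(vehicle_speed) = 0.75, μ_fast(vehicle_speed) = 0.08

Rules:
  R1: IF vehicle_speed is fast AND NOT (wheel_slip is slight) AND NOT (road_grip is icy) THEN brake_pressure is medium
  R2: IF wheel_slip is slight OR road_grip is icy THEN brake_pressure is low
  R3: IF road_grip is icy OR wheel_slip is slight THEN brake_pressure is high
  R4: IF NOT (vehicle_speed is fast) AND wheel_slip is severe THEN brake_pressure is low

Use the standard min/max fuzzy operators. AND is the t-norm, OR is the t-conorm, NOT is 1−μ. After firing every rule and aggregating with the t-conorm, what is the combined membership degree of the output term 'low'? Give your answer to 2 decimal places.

0.92

R1: fast=0.08, ¬slight=1−0.43=0.57, ¬icy=1−0.42=0.58; AND[min(a, b)] → w = 0.08
R2: slight=0.43, icy=0.42; OR[max(a, b)] → w = 0.43
R3: icy=0.42, slight=0.43; OR[max(a, b)] → w = 0.43
R4: ¬fast=1−0.08=0.92, severe=0.94; AND[min(a, b)] → w = 0.92
Rules with consequent 'low': {R2, R4} → strengths 0.43, 0.92
Aggregate via t-conorm [max(a, b)]: 0.92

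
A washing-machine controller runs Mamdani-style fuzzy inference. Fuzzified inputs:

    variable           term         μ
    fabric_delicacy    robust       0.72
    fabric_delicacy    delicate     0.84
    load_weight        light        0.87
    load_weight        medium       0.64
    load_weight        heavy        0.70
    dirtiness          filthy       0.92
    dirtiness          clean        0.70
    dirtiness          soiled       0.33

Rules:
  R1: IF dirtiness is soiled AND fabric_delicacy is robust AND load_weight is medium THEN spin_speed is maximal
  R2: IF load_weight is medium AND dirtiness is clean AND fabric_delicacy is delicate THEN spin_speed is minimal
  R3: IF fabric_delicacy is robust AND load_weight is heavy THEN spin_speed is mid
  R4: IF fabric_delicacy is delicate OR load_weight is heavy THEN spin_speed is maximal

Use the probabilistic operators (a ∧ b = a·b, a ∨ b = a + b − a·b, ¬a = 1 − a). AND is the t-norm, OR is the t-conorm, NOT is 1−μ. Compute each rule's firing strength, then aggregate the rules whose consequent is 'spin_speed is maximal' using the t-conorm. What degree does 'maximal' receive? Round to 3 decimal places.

0.959

R1: soiled=0.33, robust=0.72, medium=0.64; AND[a·b] → w = 0.1521
R2: medium=0.64, clean=0.70, delicate=0.84; AND[a·b] → w = 0.3763
R3: robust=0.72, heavy=0.70; AND[a·b] → w = 0.5040
R4: delicate=0.84, heavy=0.70; OR[a + b − a·b] → w = 0.9520
Rules with consequent 'maximal': {R1, R4} → strengths 0.1521, 0.9520
Aggregate via t-conorm [a + b − a·b]: 0.9593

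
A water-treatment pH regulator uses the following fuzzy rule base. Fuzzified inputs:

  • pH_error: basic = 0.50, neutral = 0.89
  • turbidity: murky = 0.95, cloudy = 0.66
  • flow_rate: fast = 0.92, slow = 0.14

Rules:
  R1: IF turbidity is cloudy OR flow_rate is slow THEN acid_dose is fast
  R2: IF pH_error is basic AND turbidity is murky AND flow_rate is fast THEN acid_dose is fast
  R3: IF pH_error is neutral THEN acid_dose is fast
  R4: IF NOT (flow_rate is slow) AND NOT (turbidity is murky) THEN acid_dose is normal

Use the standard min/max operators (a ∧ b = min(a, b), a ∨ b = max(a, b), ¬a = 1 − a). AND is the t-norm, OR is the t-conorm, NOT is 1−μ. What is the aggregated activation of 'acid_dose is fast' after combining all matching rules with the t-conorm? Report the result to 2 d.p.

0.89

R1: cloudy=0.66, slow=0.14; OR[max(a, b)] → w = 0.66
R2: basic=0.50, murky=0.95, fast=0.92; AND[min(a, b)] → w = 0.50
R3: neutral=0.89 → w = 0.89
R4: ¬slow=1−0.14=0.86, ¬murky=1−0.95=0.05; AND[min(a, b)] → w = 0.05
Rules with consequent 'fast': {R1, R2, R3} → strengths 0.66, 0.50, 0.89
Aggregate via t-conorm [max(a, b)]: 0.89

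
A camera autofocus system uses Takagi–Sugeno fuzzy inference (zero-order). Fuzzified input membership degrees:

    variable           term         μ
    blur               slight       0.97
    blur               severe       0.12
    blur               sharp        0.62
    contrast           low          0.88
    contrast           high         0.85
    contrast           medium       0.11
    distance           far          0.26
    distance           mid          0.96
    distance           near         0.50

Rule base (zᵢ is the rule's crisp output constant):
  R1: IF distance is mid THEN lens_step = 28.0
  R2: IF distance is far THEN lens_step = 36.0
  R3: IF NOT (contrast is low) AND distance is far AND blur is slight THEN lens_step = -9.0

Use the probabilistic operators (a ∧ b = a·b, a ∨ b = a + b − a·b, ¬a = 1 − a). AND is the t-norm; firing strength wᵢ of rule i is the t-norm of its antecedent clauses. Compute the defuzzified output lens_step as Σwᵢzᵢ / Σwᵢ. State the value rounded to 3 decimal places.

R1 (z=28.0): mid=0.96 → w = 0.9600
R2 (z=36.0): far=0.26 → w = 0.2600
R3 (z=-9.0): ¬low=1−0.88=0.12, far=0.26, slight=0.97; AND[a·b] → w = 0.0303
Weighted average = (0.9600·28.0 + 0.2600·36.0 + 0.0303·-9.0) / (0.9600 + 0.2600 + 0.0303)
  = 35.9676 / 1.2503 = 28.768

28.768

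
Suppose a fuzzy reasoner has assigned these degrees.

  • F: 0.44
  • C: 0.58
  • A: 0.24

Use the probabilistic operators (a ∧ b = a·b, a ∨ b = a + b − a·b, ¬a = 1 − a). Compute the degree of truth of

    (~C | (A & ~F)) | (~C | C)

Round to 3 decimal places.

0.878

~C = 1 − 0.5800 = 0.4200
~F = 1 − 0.4400 = 0.5600
A & ~F = a·b on (0.2400, 0.5600) = 0.1344
~C | (A & ~F) = a + b − a·b on (0.4200, 0.1344) = 0.4980
~C = 1 − 0.5800 = 0.4200
~C | C = a + b − a·b on (0.4200, 0.5800) = 0.7564
(~C | (A & ~F)) | (~C | C) = a + b − a·b on (0.4980, 0.7564) = 0.8777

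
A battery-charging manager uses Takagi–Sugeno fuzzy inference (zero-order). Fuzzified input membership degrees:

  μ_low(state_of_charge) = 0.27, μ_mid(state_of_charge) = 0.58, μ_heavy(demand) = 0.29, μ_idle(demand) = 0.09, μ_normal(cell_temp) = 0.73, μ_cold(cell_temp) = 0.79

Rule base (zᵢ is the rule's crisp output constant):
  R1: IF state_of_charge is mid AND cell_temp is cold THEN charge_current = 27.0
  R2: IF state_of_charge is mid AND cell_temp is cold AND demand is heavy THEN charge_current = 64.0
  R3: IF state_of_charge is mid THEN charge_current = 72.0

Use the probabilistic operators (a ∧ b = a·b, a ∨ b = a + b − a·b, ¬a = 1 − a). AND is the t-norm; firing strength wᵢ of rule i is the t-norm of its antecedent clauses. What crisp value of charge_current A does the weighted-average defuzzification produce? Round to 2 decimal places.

53.49

R1 (z=27.0): mid=0.58, cold=0.79; AND[a·b] → w = 0.4582
R2 (z=64.0): mid=0.58, cold=0.79, heavy=0.29; AND[a·b] → w = 0.1329
R3 (z=72.0): mid=0.58 → w = 0.5800
Weighted average = (0.4582·27.0 + 0.1329·64.0 + 0.5800·72.0) / (0.4582 + 0.1329 + 0.5800)
  = 62.6356 / 1.1711 = 53.49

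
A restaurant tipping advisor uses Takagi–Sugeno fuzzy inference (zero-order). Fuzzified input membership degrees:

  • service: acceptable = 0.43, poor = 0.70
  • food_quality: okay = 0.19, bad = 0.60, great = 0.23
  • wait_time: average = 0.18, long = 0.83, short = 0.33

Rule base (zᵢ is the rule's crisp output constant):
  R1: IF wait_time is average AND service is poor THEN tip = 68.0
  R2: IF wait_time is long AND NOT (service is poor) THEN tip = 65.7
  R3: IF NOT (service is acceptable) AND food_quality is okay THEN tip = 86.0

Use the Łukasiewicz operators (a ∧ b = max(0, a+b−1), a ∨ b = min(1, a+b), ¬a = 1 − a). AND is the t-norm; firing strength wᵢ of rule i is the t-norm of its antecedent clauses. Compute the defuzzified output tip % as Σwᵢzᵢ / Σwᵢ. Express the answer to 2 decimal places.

R1 (z=68.0): average=0.18, poor=0.70; AND[max(0, a+b−1)] → w = 0.00
R2 (z=65.7): long=0.83, ¬poor=1−0.70=0.30; AND[max(0, a+b−1)] → w = 0.13
R3 (z=86.0): ¬acceptable=1−0.43=0.57, okay=0.19; AND[max(0, a+b−1)] → w = 0.00
Weighted average = (0.00·68.0 + 0.13·65.7 + 0.00·86.0) / (0.00 + 0.13 + 0.00)
  = 8.5410 / 0.1300 = 65.70

65.70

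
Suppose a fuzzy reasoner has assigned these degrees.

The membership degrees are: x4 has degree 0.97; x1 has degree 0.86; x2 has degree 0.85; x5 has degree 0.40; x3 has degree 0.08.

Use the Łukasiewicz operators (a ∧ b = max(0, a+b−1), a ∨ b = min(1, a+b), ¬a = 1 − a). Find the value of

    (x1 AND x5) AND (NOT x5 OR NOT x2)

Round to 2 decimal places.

x1 AND x5 = max(0, a+b−1) on (0.86, 0.40) = 0.26
NOT x5 = 1 − 0.40 = 0.60
NOT x2 = 1 − 0.85 = 0.15
NOT x5 OR NOT x2 = min(1, a+b) on (0.60, 0.15) = 0.75
(x1 AND x5) AND (NOT x5 OR NOT x2) = max(0, a+b−1) on (0.26, 0.75) = 0.01

0.01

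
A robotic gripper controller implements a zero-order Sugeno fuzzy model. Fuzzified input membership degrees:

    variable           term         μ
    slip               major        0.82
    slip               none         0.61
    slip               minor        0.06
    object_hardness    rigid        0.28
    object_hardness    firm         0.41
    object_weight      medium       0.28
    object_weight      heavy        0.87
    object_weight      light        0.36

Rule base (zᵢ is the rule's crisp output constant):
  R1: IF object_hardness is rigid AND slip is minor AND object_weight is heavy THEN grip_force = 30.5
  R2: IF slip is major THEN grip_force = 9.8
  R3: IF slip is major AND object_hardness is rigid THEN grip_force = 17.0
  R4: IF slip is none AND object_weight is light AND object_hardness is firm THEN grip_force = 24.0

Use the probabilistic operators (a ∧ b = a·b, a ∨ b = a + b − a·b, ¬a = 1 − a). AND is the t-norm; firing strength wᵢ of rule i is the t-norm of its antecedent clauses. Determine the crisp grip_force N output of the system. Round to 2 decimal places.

12.60

R1 (z=30.5): rigid=0.28, minor=0.06, heavy=0.87; AND[a·b] → w = 0.0146
R2 (z=9.8): major=0.82 → w = 0.8200
R3 (z=17.0): major=0.82, rigid=0.28; AND[a·b] → w = 0.2296
R4 (z=24.0): none=0.61, light=0.36, firm=0.41; AND[a·b] → w = 0.0900
Weighted average = (0.0146·30.5 + 0.8200·9.8 + 0.2296·17.0 + 0.0900·24.0) / (0.0146 + 0.8200 + 0.2296 + 0.0900)
  = 14.5459 / 1.1543 = 12.60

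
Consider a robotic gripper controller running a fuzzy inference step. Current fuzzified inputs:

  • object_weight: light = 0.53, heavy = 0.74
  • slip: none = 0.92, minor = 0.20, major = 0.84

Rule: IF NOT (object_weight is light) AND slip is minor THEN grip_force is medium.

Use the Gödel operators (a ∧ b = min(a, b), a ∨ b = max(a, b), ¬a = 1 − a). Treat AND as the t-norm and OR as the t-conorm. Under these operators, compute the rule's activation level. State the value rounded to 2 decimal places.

firing strength: ¬light=1−0.53=0.47, minor=0.20; AND[min(a, b)] → w = 0.20

0.20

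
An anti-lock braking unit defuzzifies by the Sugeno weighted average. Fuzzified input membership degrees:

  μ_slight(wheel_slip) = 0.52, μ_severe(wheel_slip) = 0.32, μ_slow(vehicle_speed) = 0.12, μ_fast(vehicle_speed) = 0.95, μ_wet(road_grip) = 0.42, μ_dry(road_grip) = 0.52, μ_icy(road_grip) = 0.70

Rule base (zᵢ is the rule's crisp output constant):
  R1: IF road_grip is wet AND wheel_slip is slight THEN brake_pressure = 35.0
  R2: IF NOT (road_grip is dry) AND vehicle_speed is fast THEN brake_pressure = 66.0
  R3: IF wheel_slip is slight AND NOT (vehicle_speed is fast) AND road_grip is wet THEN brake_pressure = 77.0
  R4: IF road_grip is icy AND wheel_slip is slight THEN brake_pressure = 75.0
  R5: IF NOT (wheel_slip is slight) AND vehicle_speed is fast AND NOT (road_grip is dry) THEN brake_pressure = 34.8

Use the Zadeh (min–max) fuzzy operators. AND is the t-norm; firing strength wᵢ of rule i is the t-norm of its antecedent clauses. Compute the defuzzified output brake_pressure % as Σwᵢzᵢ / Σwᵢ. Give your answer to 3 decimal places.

R1 (z=35.0): wet=0.42, slight=0.52; AND[min(a, b)] → w = 0.42
R2 (z=66.0): ¬dry=1−0.52=0.48, fast=0.95; AND[min(a, b)] → w = 0.48
R3 (z=77.0): slight=0.52, ¬fast=1−0.95=0.05, wet=0.42; AND[min(a, b)] → w = 0.05
R4 (z=75.0): icy=0.70, slight=0.52; AND[min(a, b)] → w = 0.52
R5 (z=34.8): ¬slight=1−0.52=0.48, fast=0.95, ¬dry=1−0.52=0.48; AND[min(a, b)] → w = 0.48
Weighted average = (0.42·35.0 + 0.48·66.0 + 0.05·77.0 + 0.52·75.0 + 0.48·34.8) / (0.42 + 0.48 + 0.05 + 0.52 + 0.48)
  = 105.9340 / 1.9500 = 54.325

54.325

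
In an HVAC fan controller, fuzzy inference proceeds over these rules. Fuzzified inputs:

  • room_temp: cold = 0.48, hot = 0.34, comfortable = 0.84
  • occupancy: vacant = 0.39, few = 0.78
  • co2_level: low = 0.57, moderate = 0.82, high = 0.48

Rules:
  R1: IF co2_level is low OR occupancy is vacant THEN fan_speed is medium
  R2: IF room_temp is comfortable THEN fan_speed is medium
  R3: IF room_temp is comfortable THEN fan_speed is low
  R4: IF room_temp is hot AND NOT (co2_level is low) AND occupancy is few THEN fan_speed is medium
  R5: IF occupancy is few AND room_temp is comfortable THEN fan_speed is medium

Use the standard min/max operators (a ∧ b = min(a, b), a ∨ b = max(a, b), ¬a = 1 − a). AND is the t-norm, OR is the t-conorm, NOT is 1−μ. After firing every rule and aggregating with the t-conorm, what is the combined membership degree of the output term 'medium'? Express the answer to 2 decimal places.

R1: low=0.57, vacant=0.39; OR[max(a, b)] → w = 0.57
R2: comfortable=0.84 → w = 0.84
R3: comfortable=0.84 → w = 0.84
R4: hot=0.34, ¬low=1−0.57=0.43, few=0.78; AND[min(a, b)] → w = 0.34
R5: few=0.78, comfortable=0.84; AND[min(a, b)] → w = 0.78
Rules with consequent 'medium': {R1, R2, R4, R5} → strengths 0.57, 0.84, 0.34, 0.78
Aggregate via t-conorm [max(a, b)]: 0.84

0.84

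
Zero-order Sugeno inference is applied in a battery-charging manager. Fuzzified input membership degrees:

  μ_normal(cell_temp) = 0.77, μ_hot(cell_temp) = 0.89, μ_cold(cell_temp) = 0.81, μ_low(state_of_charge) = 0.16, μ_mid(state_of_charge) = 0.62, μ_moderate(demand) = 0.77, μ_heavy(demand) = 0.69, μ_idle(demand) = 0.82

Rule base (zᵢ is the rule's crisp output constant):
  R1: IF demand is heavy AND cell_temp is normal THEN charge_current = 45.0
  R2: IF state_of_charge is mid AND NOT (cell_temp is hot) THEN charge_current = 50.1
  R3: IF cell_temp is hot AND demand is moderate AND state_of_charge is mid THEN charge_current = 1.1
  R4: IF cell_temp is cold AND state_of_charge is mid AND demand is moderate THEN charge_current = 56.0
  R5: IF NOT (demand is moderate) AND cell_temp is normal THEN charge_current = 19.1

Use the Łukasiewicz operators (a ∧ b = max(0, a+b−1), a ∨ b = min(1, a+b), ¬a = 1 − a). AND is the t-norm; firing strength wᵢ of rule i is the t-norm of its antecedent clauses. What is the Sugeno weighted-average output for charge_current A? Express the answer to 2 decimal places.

R1 (z=45.0): heavy=0.69, normal=0.77; AND[max(0, a+b−1)] → w = 0.46
R2 (z=50.1): mid=0.62, ¬hot=1−0.89=0.11; AND[max(0, a+b−1)] → w = 0.00
R3 (z=1.1): hot=0.89, moderate=0.77, mid=0.62; AND[max(0, a+b−1)] → w = 0.28
R4 (z=56.0): cold=0.81, mid=0.62, moderate=0.77; AND[max(0, a+b−1)] → w = 0.20
R5 (z=19.1): ¬moderate=1−0.77=0.23, normal=0.77; AND[max(0, a+b−1)] → w = 0.00
Weighted average = (0.46·45.0 + 0.00·50.1 + 0.28·1.1 + 0.20·56.0 + 0.00·19.1) / (0.46 + 0.00 + 0.28 + 0.20 + 0.00)
  = 32.2080 / 0.9400 = 34.26

34.26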